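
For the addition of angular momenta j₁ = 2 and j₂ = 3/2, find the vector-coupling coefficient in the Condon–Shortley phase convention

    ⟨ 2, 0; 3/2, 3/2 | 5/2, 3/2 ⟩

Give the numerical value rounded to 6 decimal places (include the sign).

-0.717137

j₁+j₂−J=1  J+j₁−j₂=3  J−j₁+j₂=2  j₁+j₂+J+1=7
(j₁±m₁, j₂±m₂, J±M) = (2,2,3,0,4,1)
P² = 288/35
sum k=1..1:
  [1] −1/4 = -1/4
S = -1/4
C² = P²·S² = 18/35 ; C = -0.717137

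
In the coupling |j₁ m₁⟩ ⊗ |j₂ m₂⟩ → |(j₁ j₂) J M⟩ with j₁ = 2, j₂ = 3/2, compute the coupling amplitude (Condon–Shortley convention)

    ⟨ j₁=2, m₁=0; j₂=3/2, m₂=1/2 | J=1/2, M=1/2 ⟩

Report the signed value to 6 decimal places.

+0.447214

√[2·3!1!0!/5! · 2!2!2!1!1!0!] = √(4/5)
  +(−1)^2/∏(2,1,0,0,1,0)! = 1/2  (running 1/2)
⟨..|..⟩ = √(4/5)·(1/2) = +0.447214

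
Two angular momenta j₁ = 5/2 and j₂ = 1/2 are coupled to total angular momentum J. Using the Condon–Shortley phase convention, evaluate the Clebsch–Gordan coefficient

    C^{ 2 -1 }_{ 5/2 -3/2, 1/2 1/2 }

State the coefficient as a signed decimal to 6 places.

-0.816497  (= −√(2/3))

√[5·1!4!0!/6! · 1!4!1!0!1!3!] = √(24)
  +(−1)^1/∏(1,0,3,0,1,0)! = -1/6  (running -1/6)
⟨..|..⟩ = √(24)·(-1/6) = -0.816497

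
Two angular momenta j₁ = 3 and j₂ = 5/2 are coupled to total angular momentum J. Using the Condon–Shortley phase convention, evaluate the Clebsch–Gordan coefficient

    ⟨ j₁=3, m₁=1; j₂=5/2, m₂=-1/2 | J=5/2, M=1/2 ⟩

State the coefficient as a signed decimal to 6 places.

−√(8/35) ≈ -0.478091

√[6·3!3!2!/9! · 4!2!2!3!3!2!] = √(288/35)
  +(−1)^0/∏(0,3,2,2,1,0)! = 1/24  (running 1/24)
  +(−1)^1/∏(1,2,1,1,2,1)! = -1/4  (running -5/24)
  +(−1)^2/∏(2,1,0,0,3,2)! = 1/24  (running -1/6)
⟨..|..⟩ = √(288/35)·(-1/6) = -0.478091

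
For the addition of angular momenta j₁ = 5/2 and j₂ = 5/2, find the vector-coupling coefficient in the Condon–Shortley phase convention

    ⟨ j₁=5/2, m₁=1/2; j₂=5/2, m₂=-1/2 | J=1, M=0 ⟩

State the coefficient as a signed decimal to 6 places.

triangle: 4!×1!×1!/7! = 24/5040
(j±m)!: 3!×2!×2!×3!×1!×1! = 144
prefactor² = (2J+1)×Δ×N² = 72/35
  k=1: −1/(1!×3!×1!×1!×0!×0!) = -1/6
  k=2: +1/(2!×2!×0!×0!×1!×1!) = 1/4
Σ = 1/12  ⇒  CG² = 72/35×1/12² = 1/70
CG = +√(1/70) = +0.119523

+√(1/70) = +0.119523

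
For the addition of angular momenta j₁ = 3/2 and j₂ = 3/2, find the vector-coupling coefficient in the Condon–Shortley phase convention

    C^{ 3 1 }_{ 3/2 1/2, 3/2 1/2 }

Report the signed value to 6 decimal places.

j₁+j₂−J=0  J+j₁−j₂=3  J−j₁+j₂=3  j₁+j₂+J+1=7
(j₁±m₁, j₂±m₂, J±M) = (2,1,2,1,4,2)
P² = 48/5
sum k=0..0:
  [0] +1/4 = 1/4
S = 1/4
C² = P²·S² = 3/5 ; C = +0.774597

+0.774597  (= +√(3/5))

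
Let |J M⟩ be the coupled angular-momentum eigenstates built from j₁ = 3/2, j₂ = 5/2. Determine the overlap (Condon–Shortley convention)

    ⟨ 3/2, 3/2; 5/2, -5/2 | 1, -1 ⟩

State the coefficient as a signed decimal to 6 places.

+√(1/2) ≈ +0.707107

√[3·3!0!2!/6! · 3!0!0!5!0!2!] = √(72)
  +(−1)^0/∏(0,3,0,0,0,2)! = 1/12  (running 1/12)
⟨..|..⟩ = √(72)·(1/12) = +0.707107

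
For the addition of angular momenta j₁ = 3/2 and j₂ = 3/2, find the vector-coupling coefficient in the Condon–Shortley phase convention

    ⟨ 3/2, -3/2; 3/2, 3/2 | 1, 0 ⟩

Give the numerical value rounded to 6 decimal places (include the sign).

+0.670820  (= +√(9/20))

triangle: 2!×1!×1!/5! = 2/120
(j±m)!: 0!×3!×3!×0!×1!×1! = 36
prefactor² = (2J+1)×Δ×N² = 9/5
  k=2: +1/(2!×0!×1!×1!×0!×0!) = 1/2
Σ = 1/2  ⇒  CG² = 9/5×1/2² = 9/20
CG = +√(9/20) = +0.670820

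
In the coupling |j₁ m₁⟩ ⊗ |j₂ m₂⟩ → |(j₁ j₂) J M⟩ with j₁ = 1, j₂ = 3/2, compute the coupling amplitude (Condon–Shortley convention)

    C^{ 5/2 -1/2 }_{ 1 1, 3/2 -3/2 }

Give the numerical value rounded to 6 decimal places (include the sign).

+0.316228  (= +√(1/10))

j₁+j₂−J=0  J+j₁−j₂=2  J−j₁+j₂=3  j₁+j₂+J+1=6
(j₁±m₁, j₂±m₂, J±M) = (2,0,0,3,2,3)
P² = 72/5
sum k=0..0:
  [0] +1/12 = 1/12
S = 1/12
C² = P²·S² = 1/10 ; C = +0.316228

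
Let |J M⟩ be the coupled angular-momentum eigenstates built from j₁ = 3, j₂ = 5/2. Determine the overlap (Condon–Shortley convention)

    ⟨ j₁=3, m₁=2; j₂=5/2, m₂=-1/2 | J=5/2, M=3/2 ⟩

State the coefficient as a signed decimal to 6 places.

triangle: 3!·3!·2!/9! = 72/362880
(j±m)!: 5!·1!·2!·3!·4!·1! = 34560
prefactor² = (2J+1)·Δ·N² = 288/7
  k=0: +1/(0!·3!·1!·2!·2!·0!) = 1/24
  k=1: −1/(1!·2!·0!·1!·3!·1!) = -1/12
Σ = -1/24  ⇒  CG² = 288/7·(-1/24)² = 1/14
CG = −√(1/14) = -0.267261

−√(1/14) ≈ -0.267261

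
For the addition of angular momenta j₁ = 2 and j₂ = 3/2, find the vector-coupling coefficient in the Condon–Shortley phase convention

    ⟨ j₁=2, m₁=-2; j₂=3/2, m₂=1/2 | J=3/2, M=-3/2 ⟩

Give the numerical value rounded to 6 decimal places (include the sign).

triangle: 2!·2!·1!/6! = 4/720
(j±m)!: 0!·4!·2!·1!·0!·3! = 288
prefactor² = (2J+1)·Δ·N² = 32/5
  k=2: +1/(2!·0!·2!·0!·0!·1!) = 1/4
Σ = 1/4  ⇒  CG² = 32/5·1/4² = 2/5
CG = +√(2/5) = +0.632456

+√(2/5) = +0.632456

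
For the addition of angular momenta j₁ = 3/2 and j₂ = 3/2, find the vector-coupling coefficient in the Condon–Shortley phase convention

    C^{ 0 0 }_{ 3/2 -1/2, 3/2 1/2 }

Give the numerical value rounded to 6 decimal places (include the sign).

triangle: 3!×0!×0!/4! = 6/24
(j±m)!: 1!×2!×2!×1!×0!×0! = 4
prefactor² = (2J+1)×Δ×N² = 1
  k=2: +1/(2!×1!×0!×0!×0!×0!) = 1/2
Σ = 1/2  ⇒  CG² = 1×1/2² = 1/4
CG = +√(1/4) = +0.500000

+0.500000  (= +√(1/4))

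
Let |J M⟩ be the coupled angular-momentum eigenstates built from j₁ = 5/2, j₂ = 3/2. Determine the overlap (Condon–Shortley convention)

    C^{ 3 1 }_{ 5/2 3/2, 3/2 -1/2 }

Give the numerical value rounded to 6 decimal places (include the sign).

j₁+j₂−J=1  J+j₁−j₂=4  J−j₁+j₂=2  j₁+j₂+J+1=8
(j₁±m₁, j₂±m₂, J±M) = (4,1,1,2,4,2)
P² = 96/5
sum k=0..1:
  [0] +1/6 = 1/6
  [1] −1/48 = -1/48
S = 7/48
C² = P²·S² = 49/120 ; C = +0.639010

+√(49/120) ≈ +0.639010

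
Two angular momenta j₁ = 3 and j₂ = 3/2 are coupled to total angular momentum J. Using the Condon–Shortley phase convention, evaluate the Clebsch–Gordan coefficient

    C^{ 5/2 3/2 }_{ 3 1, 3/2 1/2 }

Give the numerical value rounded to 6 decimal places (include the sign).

triangle: 2!·4!·1!/8! = 48/40320
(j±m)!: 4!·2!·2!·1!·4!·1! = 2304
prefactor² = (2J+1)·Δ·N² = 576/35
  k=1: −1/(1!·1!·1!·1!·3!·0!) = -1/6
  k=2: +1/(2!·0!·0!·0!·4!·1!) = 1/48
Σ = -7/48  ⇒  CG² = 576/35·(-7/48)² = 7/20
CG = −√(7/20) = -0.591608

−√(7/20) ≈ -0.591608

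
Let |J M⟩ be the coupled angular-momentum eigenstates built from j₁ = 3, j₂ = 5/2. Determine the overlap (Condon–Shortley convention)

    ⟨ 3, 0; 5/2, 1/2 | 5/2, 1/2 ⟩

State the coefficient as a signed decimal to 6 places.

+√(8/105) = +0.276026

j₁+j₂−J=3  J+j₁−j₂=3  J−j₁+j₂=2  j₁+j₂+J+1=9
(j₁±m₁, j₂±m₂, J±M) = (3,3,3,2,3,2)
P² = 216/35
sum k=1..3:
  [1] −1/8 = -1/8
  [2] +1/4 = 1/4
  [3] −1/72 = -1/72
S = 1/9
C² = P²·S² = 8/105 ; C = +0.276026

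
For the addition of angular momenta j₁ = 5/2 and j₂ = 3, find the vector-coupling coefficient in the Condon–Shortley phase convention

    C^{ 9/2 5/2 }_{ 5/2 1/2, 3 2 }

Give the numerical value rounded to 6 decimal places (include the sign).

j₁+j₂−J=1  J+j₁−j₂=4  J−j₁+j₂=5  j₁+j₂+J+1=11
(j₁±m₁, j₂±m₂, J±M) = (3,2,5,1,7,2)
P² = 115200/11
sum k=0..1:
  [0] +1/480 = 1/480
  [1] −1/144 = -1/144
S = -7/1440
C² = P²·S² = 49/198 ; C = -0.497468

-0.497468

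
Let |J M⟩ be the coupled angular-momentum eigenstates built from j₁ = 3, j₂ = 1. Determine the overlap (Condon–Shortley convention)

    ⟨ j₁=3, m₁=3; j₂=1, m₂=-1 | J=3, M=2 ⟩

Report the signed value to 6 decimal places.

+√(1/4) = +0.500000

j₁+j₂−J=1  J+j₁−j₂=5  J−j₁+j₂=1  j₁+j₂+J+1=8
(j₁±m₁, j₂±m₂, J±M) = (6,0,0,2,5,1)
P² = 3600
sum k=0..0:
  [0] +1/120 = 1/120
S = 1/120
C² = P²·S² = 1/4 ; C = +0.500000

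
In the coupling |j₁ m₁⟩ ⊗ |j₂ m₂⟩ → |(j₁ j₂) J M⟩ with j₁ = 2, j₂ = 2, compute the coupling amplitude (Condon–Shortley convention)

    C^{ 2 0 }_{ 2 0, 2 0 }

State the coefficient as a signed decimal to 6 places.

-0.534522

triangle: 2!×2!×2!/7! = 8/5040
(j±m)!: 2!×2!×2!×2!×2!×2! = 64
prefactor² = (2J+1)×Δ×N² = 32/63
  k=0: +1/(0!×2!×2!×2!×0!×0!) = 1/8
  k=1: −1/(1!×1!×1!×1!×1!×1!) = -1
  k=2: +1/(2!×0!×0!×0!×2!×2!) = 1/8
Σ = -3/4  ⇒  CG² = 32/63×(-3/4)² = 2/7
CG = −√(2/7) = -0.534522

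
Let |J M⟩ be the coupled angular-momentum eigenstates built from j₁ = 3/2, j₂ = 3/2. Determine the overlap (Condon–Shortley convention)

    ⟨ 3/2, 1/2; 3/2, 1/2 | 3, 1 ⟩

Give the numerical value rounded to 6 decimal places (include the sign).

+√(3/5) ≈ +0.774597

triangle: 0!*3!*3!/7! = 36/5040
(j±m)!: 2!*1!*2!*1!*4!*2! = 192
prefactor² = (2J+1)*Δ*N² = 48/5
  k=0: +1/(0!*0!*1!*2!*2!*1!) = 1/4
Σ = 1/4  ⇒  CG² = 48/5*1/4² = 3/5
CG = +√(3/5) = +0.774597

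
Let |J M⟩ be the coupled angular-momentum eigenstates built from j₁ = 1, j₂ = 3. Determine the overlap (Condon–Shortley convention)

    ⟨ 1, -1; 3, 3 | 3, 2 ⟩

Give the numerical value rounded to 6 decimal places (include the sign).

-0.500000  (= −√(1/4))

√[7·1!1!5!/8! · 0!2!6!0!5!1!] = √(3600)
  +(−1)^1/∏(1,0,1,5,0,0)! = -1/120  (running -1/120)
⟨..|..⟩ = √(3600)·(-1/120) = -0.500000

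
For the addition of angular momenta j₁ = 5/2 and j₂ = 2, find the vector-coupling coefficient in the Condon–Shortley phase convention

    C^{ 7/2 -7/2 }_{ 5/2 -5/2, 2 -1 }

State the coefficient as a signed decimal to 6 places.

j₁+j₂−J=1  J+j₁−j₂=4  J−j₁+j₂=3  j₁+j₂+J+1=9
(j₁±m₁, j₂±m₂, J±M) = (0,5,1,3,0,7)
P² = 11520
sum k=1..1:
  [1] −1/144 = -1/144
S = -1/144
C² = P²·S² = 5/9 ; C = -0.745356

-0.745356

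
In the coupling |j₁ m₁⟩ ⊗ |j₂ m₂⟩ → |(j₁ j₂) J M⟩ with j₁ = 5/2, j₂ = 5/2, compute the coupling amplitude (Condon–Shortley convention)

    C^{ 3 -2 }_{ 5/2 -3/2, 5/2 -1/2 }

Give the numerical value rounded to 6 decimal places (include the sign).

triangle: 2!*3!*3!/9! = 72/362880
(j±m)!: 1!*4!*2!*3!*1!*5! = 34560
prefactor² = (2J+1)*Δ*N² = 48
  k=1: −1/(1!*1!*3!*1!*0!*2!) = -1/12
  k=2: +1/(2!*0!*2!*0!*1!*3!) = 1/24
Σ = -1/24  ⇒  CG² = 48*(-1/24)² = 1/12
CG = −√(1/12) = -0.288675

-0.288675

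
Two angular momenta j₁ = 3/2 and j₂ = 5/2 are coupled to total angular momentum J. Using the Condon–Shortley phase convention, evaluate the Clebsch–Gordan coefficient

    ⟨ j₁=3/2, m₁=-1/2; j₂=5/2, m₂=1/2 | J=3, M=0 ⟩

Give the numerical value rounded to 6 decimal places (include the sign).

−√(1/5) ≈ -0.447214

√[7·1!2!4!/8! · 1!2!3!2!3!3!] = √(36/5)
  +(−1)^0/∏(0,1,2,3,0,1)! = 1/12  (running 1/12)
  +(−1)^1/∏(1,0,1,2,1,2)! = -1/4  (running -1/6)
⟨..|..⟩ = √(36/5)·(-1/6) = -0.447214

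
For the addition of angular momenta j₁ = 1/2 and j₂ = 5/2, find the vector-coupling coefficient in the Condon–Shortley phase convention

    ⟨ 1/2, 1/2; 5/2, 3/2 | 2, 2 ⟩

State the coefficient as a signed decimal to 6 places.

+0.408248  (= +√(1/6))

√[5·1!0!4!/6! · 1!0!4!1!4!0!] = √(96)
  +(−1)^0/∏(0,1,0,4,0,0)! = 1/24  (running 1/24)
⟨..|..⟩ = √(96)·(1/24) = +0.408248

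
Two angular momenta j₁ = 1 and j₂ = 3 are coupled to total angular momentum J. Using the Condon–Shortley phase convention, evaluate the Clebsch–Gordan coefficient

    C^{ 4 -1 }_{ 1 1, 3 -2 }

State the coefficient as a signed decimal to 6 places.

+0.327327

triangle: 0!×2!×6!/9! = 1440/362880
(j±m)!: 2!×0!×1!×5!×3!×5! = 172800
prefactor² = (2J+1)×Δ×N² = 43200/7
  k=0: +1/(0!×0!×0!×1!×2!×5!) = 1/240
Σ = 1/240  ⇒  CG² = 43200/7×1/240² = 3/28
CG = +√(3/28) = +0.327327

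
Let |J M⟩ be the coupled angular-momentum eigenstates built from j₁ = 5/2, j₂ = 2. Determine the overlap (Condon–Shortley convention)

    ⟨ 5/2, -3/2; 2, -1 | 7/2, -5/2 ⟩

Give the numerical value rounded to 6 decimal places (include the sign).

triangle: 1!×4!×3!/9! = 144/362880
(j±m)!: 1!×4!×1!×3!×1!×6! = 103680
prefactor² = (2J+1)×Δ×N² = 2304/7
  k=0: +1/(0!×1!×4!×1!×0!×2!) = 1/48
  k=1: −1/(1!×0!×3!×0!×1!×3!) = -1/36
Σ = -1/144  ⇒  CG² = 2304/7×(-1/144)² = 1/63
CG = −√(1/63) = -0.125988

−√(1/63) = -0.125988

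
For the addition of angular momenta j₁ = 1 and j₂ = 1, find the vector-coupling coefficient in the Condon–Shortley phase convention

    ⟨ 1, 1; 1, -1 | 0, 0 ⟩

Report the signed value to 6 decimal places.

+0.577350  (= +√(1/3))

√[1·2!0!0!/3! · 2!0!0!2!0!0!] = √(4/3)
  +(−1)^0/∏(0,2,0,0,0,0)! = 1/2  (running 1/2)
⟨..|..⟩ = √(4/3)·(1/2) = +0.577350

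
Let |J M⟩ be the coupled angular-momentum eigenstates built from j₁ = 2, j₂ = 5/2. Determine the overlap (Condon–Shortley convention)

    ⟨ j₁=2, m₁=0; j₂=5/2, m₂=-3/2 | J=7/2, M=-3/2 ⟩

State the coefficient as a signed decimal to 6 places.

+√(2/7) = +0.534522

√[8·1!3!4!/9! · 2!2!1!4!2!5!] = √(512/7)
  +(−1)^0/∏(0,1,2,1,1,3)! = 1/12  (running 1/12)
  +(−1)^1/∏(1,0,1,0,2,4)! = -1/48  (running 1/16)
⟨..|..⟩ = √(512/7)·(1/16) = +0.534522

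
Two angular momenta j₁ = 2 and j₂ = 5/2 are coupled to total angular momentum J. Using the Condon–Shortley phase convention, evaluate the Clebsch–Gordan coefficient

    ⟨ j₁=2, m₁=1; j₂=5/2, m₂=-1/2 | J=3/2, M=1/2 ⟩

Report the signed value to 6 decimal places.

j₁+j₂−J=3  J+j₁−j₂=1  J−j₁+j₂=2  j₁+j₂+J+1=7
(j₁±m₁, j₂±m₂, J±M) = (3,1,2,3,2,1)
P² = 48/35
sum k=0..1:
  [0] +1/12 = 1/12
  [1] −1/2 = -1/2
S = -5/12
C² = P²·S² = 5/21 ; C = -0.487950

-0.487950  (= −√(5/21))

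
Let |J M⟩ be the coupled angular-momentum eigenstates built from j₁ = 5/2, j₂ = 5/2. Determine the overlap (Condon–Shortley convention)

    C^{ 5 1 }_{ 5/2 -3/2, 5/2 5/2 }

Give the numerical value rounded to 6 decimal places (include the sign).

+√(1/42) = +0.154303

j₁+j₂−J=0  J+j₁−j₂=5  J−j₁+j₂=5  j₁+j₂+J+1=11
(j₁±m₁, j₂±m₂, J±M) = (1,4,5,0,6,4)
P² = 1382400/7
sum k=0..0:
  [0] +1/2880 = 1/2880
S = 1/2880
C² = P²·S² = 1/42 ; C = +0.154303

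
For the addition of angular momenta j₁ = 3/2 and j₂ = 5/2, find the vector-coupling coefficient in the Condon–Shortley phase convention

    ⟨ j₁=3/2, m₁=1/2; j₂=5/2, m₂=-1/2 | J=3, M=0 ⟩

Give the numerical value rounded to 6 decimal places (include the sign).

√[7·1!2!4!/8! · 2!1!2!3!3!3!] = √(36/5)
  +(−1)^0/∏(0,1,1,2,1,2)! = 1/4  (running 1/4)
  +(−1)^1/∏(1,0,0,1,2,3)! = -1/12  (running 1/6)
⟨..|..⟩ = √(36/5)·(1/6) = +0.447214

+√(1/5) ≈ +0.447214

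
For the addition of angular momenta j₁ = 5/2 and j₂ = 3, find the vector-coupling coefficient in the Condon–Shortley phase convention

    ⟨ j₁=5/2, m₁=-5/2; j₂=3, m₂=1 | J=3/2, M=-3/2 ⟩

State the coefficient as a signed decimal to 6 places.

j₁+j₂−J=4  J+j₁−j₂=1  J−j₁+j₂=2  j₁+j₂+J+1=8
(j₁±m₁, j₂±m₂, J±M) = (0,5,4,2,0,3)
P² = 1152/7
sum k=4..4:
  [4] +1/48 = 1/48
S = 1/48
C² = P²·S² = 1/14 ; C = +0.267261

+√(1/14) = +0.267261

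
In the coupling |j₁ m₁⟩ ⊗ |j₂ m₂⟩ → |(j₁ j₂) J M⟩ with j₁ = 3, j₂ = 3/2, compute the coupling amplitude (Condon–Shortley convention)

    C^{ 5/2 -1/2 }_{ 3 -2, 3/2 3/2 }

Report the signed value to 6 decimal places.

+0.654654

√[6·2!4!1!/8! · 1!5!3!0!2!3!] = √(432/7)
  +(−1)^2/∏(2,0,3,1,1,0)! = 1/12  (running 1/12)
⟨..|..⟩ = √(432/7)·(1/12) = +0.654654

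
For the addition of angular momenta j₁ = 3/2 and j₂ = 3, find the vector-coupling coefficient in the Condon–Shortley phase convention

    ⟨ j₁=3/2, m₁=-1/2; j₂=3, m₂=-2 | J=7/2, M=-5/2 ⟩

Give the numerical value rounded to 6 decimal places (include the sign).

j₁+j₂−J=1  J+j₁−j₂=2  J−j₁+j₂=5  j₁+j₂+J+1=9
(j₁±m₁, j₂±m₂, J±M) = (1,2,1,5,1,6)
P² = 6400/7
sum k=0..1:
  [0] +1/48 = 1/48
  [1] −1/120 = -1/120
S = 1/80
C² = P²·S² = 1/7 ; C = +0.377964

+0.377964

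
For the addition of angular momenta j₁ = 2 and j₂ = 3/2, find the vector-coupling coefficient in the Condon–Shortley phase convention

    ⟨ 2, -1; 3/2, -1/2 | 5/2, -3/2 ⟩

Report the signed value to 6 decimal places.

triangle: 1!*3!*2!/7! = 12/5040
(j±m)!: 1!*3!*1!*2!*1!*4! = 288
prefactor² = (2J+1)*Δ*N² = 144/35
  k=0: +1/(0!*1!*3!*1!*0!*1!) = 1/6
  k=1: −1/(1!*0!*2!*0!*1!*2!) = -1/4
Σ = -1/12  ⇒  CG² = 144/35*(-1/12)² = 1/35
CG = −√(1/35) = -0.169031

−√(1/35) ≈ -0.169031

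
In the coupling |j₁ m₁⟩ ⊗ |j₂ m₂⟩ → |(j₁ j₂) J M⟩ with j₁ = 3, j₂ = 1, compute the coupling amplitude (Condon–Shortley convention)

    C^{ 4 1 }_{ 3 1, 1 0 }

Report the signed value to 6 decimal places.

j₁+j₂−J=0  J+j₁−j₂=6  J−j₁+j₂=2  j₁+j₂+J+1=9
(j₁±m₁, j₂±m₂, J±M) = (4,2,1,1,5,3)
P² = 8640/7
sum k=0..0:
  [0] +1/48 = 1/48
S = 1/48
C² = P²·S² = 15/28 ; C = +0.731925

+√(15/28) = +0.731925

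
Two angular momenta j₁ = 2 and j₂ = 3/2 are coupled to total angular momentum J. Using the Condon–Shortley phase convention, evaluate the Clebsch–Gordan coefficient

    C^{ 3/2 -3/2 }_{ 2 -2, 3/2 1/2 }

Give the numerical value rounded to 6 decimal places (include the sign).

+√(2/5) ≈ +0.632456

√[4·2!2!1!/6! · 0!4!2!1!0!3!] = √(32/5)
  +(−1)^2/∏(2,0,2,0,0,1)! = 1/4  (running 1/4)
⟨..|..⟩ = √(32/5)·(1/4) = +0.632456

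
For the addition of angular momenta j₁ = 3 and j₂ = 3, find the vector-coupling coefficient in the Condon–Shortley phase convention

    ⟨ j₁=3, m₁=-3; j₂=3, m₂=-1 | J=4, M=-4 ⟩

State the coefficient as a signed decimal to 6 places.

triangle: 2!×4!×4!/11! = 1152/39916800
(j±m)!: 0!×6!×2!×4!×0!×8! = 1393459200
prefactor² = (2J+1)×Δ×N² = 3981312/11
  k=2: +1/(2!×0!×4!×0!×0!×4!) = 1/1152
Σ = 1/1152  ⇒  CG² = 3981312/11×1/1152² = 3/11
CG = +√(3/11) = +0.522233

+√(3/11) ≈ +0.522233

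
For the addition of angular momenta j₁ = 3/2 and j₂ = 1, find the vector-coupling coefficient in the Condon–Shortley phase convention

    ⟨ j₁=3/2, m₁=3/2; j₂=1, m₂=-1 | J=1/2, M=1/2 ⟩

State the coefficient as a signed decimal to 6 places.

j₁+j₂−J=2  J+j₁−j₂=1  J−j₁+j₂=0  j₁+j₂+J+1=4
(j₁±m₁, j₂±m₂, J±M) = (3,0,0,2,1,0)
P² = 2
sum k=0..0:
  [0] +1/2 = 1/2
S = 1/2
C² = P²·S² = 1/2 ; C = +0.707107

+0.707107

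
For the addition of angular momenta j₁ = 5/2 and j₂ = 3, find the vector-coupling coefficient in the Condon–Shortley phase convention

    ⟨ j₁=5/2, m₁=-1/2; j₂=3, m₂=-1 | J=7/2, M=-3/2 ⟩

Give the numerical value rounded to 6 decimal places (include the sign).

√[8·2!3!4!/10! · 2!3!2!4!2!5!] = √(3072/35)
  +(−1)^0/∏(0,2,3,2,0,2)! = 1/48  (running 1/48)
  +(−1)^1/∏(1,1,2,1,1,3)! = -1/12  (running -1/16)
  +(−1)^2/∏(2,0,1,0,2,4)! = 1/96  (running -5/96)
⟨..|..⟩ = √(3072/35)·(-5/96) = -0.487950

-0.487950  (= −√(5/21))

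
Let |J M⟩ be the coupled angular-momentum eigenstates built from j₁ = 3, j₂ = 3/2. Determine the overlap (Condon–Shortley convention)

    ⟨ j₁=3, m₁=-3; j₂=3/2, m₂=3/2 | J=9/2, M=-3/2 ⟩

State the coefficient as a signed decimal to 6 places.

+√(1/84) ≈ +0.109109

triangle: 0!·6!·3!/10! = 4320/3628800
(j±m)!: 0!·6!·3!·0!·3!·6! = 18662400
prefactor² = (2J+1)·Δ·N² = 1555200/7
  k=0: +1/(0!·0!·6!·3!·0!·0!) = 1/4320
Σ = 1/4320  ⇒  CG² = 1555200/7·1/4320² = 1/84
CG = +√(1/84) = +0.109109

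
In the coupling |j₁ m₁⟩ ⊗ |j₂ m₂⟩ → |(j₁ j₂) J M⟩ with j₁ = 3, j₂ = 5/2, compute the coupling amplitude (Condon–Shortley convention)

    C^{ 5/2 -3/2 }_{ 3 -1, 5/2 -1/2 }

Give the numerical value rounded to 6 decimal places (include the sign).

j₁+j₂−J=3  J+j₁−j₂=3  J−j₁+j₂=2  j₁+j₂+J+1=9
(j₁±m₁, j₂±m₂, J±M) = (2,4,2,3,1,4)
P² = 576/35
sum k=1..2:
  [1] −1/12 = -1/12
  [2] +1/8 = 1/8
S = 1/24
C² = P²·S² = 1/35 ; C = +0.169031

+0.169031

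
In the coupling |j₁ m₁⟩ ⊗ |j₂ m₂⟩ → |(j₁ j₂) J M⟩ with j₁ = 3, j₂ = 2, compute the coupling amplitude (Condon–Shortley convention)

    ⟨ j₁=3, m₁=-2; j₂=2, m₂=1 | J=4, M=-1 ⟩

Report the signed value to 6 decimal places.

√[9·1!5!3!/10! · 1!5!3!1!3!5!] = √(6480/7)
  +(−1)^0/∏(0,1,5,3,0,0)! = 1/720  (running 1/720)
  +(−1)^1/∏(1,0,4,2,1,1)! = -1/48  (running -7/360)
⟨..|..⟩ = √(6480/7)·(-7/360) = -0.591608

-0.591608  (= −√(7/20))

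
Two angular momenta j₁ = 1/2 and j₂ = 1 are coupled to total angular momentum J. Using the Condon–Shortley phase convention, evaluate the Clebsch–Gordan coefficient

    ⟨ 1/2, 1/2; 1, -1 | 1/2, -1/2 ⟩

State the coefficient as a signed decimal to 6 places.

√[2·1!0!1!/3! · 1!0!0!2!0!1!] = √(2/3)
  +(−1)^0/∏(0,1,0,0,0,1)! = 1  (running 1)
⟨..|..⟩ = √(2/3)·(1) = +0.816497

+√(2/3) ≈ +0.816497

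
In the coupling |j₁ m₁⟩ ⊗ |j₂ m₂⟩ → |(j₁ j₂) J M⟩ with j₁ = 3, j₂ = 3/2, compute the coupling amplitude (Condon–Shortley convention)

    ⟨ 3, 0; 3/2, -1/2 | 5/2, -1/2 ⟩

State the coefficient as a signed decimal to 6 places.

−√(6/35) = -0.414039

j₁+j₂−J=2  J+j₁−j₂=4  J−j₁+j₂=1  j₁+j₂+J+1=8
(j₁±m₁, j₂±m₂, J±M) = (3,3,1,2,2,3)
P² = 216/35
sum k=0..1:
  [0] +1/12 = 1/12
  [1] −1/4 = -1/4
S = -1/6
C² = P²·S² = 6/35 ; C = -0.414039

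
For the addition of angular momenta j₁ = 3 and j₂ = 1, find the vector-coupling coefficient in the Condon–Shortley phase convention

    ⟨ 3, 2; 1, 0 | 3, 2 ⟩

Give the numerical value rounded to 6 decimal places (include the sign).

√[7·1!5!1!/8! · 5!1!1!1!5!1!] = √(300)
  +(−1)^0/∏(0,1,1,1,4,0)! = 1/24  (running 1/24)
  +(−1)^1/∏(1,0,0,0,5,1)! = -1/120  (running 1/30)
⟨..|..⟩ = √(300)·(1/30) = +0.577350

+0.577350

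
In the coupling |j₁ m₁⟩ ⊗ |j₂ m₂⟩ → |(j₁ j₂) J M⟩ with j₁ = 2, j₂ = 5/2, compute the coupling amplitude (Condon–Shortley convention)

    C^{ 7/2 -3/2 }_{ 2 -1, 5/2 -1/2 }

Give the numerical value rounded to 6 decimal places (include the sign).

√[8·1!3!4!/9! · 1!3!2!3!2!5!] = √(384/7)
  +(−1)^0/∏(0,1,3,2,0,2)! = 1/24  (running 1/24)
  +(−1)^1/∏(1,0,2,1,1,3)! = -1/12  (running -1/24)
⟨..|..⟩ = √(384/7)·(-1/24) = -0.308607

−√(2/21) = -0.308607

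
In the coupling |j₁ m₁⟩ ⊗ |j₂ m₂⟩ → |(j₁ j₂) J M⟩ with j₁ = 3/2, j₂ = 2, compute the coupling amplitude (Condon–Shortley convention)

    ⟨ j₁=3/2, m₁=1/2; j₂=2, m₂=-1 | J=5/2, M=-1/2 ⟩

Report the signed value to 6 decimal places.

√[6·1!2!3!/7! · 2!1!1!3!2!3!] = √(72/35)
  +(−1)^0/∏(0,1,1,1,1,2)! = 1/2  (running 1/2)
  +(−1)^1/∏(1,0,0,0,2,3)! = -1/12  (running 5/12)
⟨..|..⟩ = √(72/35)·(5/12) = +0.597614

+0.597614  (= +√(5/14))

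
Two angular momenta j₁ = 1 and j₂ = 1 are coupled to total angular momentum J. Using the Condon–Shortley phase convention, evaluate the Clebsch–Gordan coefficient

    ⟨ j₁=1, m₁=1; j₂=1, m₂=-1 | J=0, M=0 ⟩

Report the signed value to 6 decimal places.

+0.577350  (= +√(1/3))

triangle: 2!×0!×0!/3! = 2/6
(j±m)!: 2!×0!×0!×2!×0!×0! = 4
prefactor² = (2J+1)×Δ×N² = 4/3
  k=0: +1/(0!×2!×0!×0!×0!×0!) = 1/2
Σ = 1/2  ⇒  CG² = 4/3×1/2² = 1/3
CG = +√(1/3) = +0.577350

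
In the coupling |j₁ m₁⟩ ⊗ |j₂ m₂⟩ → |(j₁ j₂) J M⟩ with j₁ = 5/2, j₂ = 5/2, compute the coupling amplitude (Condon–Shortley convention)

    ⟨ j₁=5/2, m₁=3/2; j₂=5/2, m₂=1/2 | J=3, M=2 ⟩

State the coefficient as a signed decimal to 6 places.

−√(1/12) = -0.288675

triangle: 2!·3!·3!/9! = 72/362880
(j±m)!: 4!·1!·3!·2!·5!·1! = 34560
prefactor² = (2J+1)·Δ·N² = 48
  k=0: +1/(0!·2!·1!·3!·2!·0!) = 1/24
  k=1: −1/(1!·1!·0!·2!·3!·1!) = -1/12
Σ = -1/24  ⇒  CG² = 48·(-1/24)² = 1/12
CG = −√(1/12) = -0.288675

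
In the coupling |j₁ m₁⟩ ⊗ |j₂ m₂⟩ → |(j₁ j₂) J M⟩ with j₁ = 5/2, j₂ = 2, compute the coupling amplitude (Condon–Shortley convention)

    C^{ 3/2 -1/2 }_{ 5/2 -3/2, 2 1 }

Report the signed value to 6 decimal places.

√[4·3!2!1!/7! · 1!4!3!1!1!2!] = √(96/35)
  +(−1)^2/∏(2,1,2,1,0,0)! = 1/4  (running 1/4)
  +(−1)^3/∏(3,0,1,0,1,1)! = -1/6  (running 1/12)
⟨..|..⟩ = √(96/35)·(1/12) = +0.138013

+0.138013  (= +√(2/105))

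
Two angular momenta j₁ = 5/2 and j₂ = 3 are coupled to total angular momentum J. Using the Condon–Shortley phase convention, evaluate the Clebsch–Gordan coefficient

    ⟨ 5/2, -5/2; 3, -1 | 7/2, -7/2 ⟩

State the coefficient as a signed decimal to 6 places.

triangle: 2!·3!·4!/10! = 288/3628800
(j±m)!: 0!·5!·2!·4!·0!·7! = 29030400
prefactor² = (2J+1)·Δ·N² = 18432
  k=2: +1/(2!·0!·3!·0!·0!·4!) = 1/288
Σ = 1/288  ⇒  CG² = 18432·1/288² = 2/9
CG = +√(2/9) = +0.471405

+√(2/9) ≈ +0.471405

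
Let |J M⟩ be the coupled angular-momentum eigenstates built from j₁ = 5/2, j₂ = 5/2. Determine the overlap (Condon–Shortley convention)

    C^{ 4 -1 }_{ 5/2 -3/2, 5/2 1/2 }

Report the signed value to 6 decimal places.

−√(5/14) = -0.597614

triangle: 1!·4!·4!/10! = 576/3628800
(j±m)!: 1!·4!·3!·2!·3!·5! = 207360
prefactor² = (2J+1)·Δ·N² = 10368/35
  k=0: +1/(0!·1!·4!·3!·0!·1!) = 1/144
  k=1: −1/(1!·0!·3!·2!·1!·2!) = -1/24
Σ = -5/144  ⇒  CG² = 10368/35·(-5/144)² = 5/14
CG = −√(5/14) = -0.597614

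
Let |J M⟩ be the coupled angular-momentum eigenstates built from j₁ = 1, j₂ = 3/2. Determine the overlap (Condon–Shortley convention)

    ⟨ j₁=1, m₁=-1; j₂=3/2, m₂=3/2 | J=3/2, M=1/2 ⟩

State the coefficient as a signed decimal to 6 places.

-0.632456  (= −√(2/5))

√[4·1!1!2!/5! · 0!2!3!0!2!1!] = √(8/5)
  +(−1)^1/∏(1,0,1,2,0,0)! = -1/2  (running -1/2)
⟨..|..⟩ = √(8/5)·(-1/2) = -0.632456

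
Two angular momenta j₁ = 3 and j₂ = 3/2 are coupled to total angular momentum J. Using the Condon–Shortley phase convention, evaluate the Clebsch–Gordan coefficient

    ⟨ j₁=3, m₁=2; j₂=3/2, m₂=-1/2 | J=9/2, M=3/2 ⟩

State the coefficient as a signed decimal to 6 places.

triangle: 0!*6!*3!/10! = 4320/3628800
(j±m)!: 5!*1!*1!*2!*6!*3! = 1036800
prefactor² = (2J+1)*Δ*N² = 86400/7
  k=0: +1/(0!*0!*1!*1!*5!*2!) = 1/240
Σ = 1/240  ⇒  CG² = 86400/7*1/240² = 3/14
CG = +√(3/14) = +0.462910

+√(3/14) = +0.462910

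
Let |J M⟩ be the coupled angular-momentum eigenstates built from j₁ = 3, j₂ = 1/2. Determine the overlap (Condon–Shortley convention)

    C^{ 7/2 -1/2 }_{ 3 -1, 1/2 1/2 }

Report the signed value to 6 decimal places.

+0.654654

j₁+j₂−J=0  J+j₁−j₂=6  J−j₁+j₂=1  j₁+j₂+J+1=8
(j₁±m₁, j₂±m₂, J±M) = (2,4,1,0,3,4)
P² = 6912/7
sum k=0..0:
  [0] +1/48 = 1/48
S = 1/48
C² = P²·S² = 3/7 ; C = +0.654654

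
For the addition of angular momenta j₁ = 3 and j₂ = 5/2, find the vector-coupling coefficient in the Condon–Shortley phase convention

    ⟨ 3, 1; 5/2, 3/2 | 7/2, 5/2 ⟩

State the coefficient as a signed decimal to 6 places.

−√(10/63) ≈ -0.398410

triangle: 2!*4!*3!/10! = 288/3628800
(j±m)!: 4!*2!*4!*1!*6!*1! = 829440
prefactor² = (2J+1)*Δ*N² = 18432/35
  k=1: −1/(1!*1!*1!*3!*3!*0!) = -1/36
  k=2: +1/(2!*0!*0!*2!*4!*1!) = 1/96
Σ = -5/288  ⇒  CG² = 18432/35*(-5/288)² = 10/63
CG = −√(10/63) = -0.398410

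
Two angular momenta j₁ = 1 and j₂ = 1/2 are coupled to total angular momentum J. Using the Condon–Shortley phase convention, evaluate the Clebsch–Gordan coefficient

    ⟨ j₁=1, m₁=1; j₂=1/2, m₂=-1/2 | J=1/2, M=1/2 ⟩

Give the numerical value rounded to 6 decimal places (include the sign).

+0.816497  (= +√(2/3))

triangle: 1!*1!*0!/3! = 1/6
(j±m)!: 2!*0!*0!*1!*1!*0! = 2
prefactor² = (2J+1)*Δ*N² = 2/3
  k=0: +1/(0!*1!*0!*0!*1!*0!) = 1
Σ = 1  ⇒  CG² = 2/3*1² = 2/3
CG = +√(2/3) = +0.816497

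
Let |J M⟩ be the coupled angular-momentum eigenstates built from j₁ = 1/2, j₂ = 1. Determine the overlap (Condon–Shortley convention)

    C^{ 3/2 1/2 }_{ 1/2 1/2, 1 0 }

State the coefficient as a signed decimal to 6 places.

√[4·0!1!2!/4! · 1!0!1!1!2!1!] = √(2/3)
  +(−1)^0/∏(0,0,0,1,1,1)! = 1  (running 1)
⟨..|..⟩ = √(2/3)·(1) = +0.816497

+√(2/3) = +0.816497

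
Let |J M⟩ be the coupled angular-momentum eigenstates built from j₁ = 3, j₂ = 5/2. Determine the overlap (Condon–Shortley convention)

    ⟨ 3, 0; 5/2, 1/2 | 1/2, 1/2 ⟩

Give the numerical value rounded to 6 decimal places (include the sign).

−√(1/7) ≈ -0.377964

triangle: 5!·1!·0!/7! = 120/5040
(j±m)!: 3!·3!·3!·2!·1!·0! = 432
prefactor² = (2J+1)·Δ·N² = 144/7
  k=3: −1/(3!·2!·0!·0!·1!·0!) = -1/12
Σ = -1/12  ⇒  CG² = 144/7·(-1/12)² = 1/7
CG = −√(1/7) = -0.377964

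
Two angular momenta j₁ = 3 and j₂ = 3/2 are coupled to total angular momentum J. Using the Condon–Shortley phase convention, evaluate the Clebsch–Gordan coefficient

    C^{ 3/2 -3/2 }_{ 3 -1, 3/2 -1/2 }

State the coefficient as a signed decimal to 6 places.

j₁+j₂−J=3  J+j₁−j₂=3  J−j₁+j₂=0  j₁+j₂+J+1=7
(j₁±m₁, j₂±m₂, J±M) = (2,4,1,2,0,3)
P² = 576/35
sum k=1..1:
  [1] −1/12 = -1/12
S = -1/12
C² = P²·S² = 4/35 ; C = -0.338062

−√(4/35) = -0.338062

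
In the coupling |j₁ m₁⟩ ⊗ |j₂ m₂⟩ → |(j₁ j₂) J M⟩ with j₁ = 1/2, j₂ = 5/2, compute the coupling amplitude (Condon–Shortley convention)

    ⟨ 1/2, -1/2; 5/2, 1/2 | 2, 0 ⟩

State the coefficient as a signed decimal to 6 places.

triangle: 1!*0!*4!/6! = 24/720
(j±m)!: 0!*1!*3!*2!*2!*2! = 48
prefactor² = (2J+1)*Δ*N² = 8
  k=1: −1/(1!*0!*0!*2!*0!*2!) = -1/4
Σ = -1/4  ⇒  CG² = 8*(-1/4)² = 1/2
CG = −√(1/2) = -0.707107

−√(1/2) ≈ -0.707107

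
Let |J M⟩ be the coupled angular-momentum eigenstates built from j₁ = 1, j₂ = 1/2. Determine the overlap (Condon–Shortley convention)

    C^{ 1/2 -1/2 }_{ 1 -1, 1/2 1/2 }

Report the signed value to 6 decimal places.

−√(2/3) = -0.816497

triangle: 1!*1!*0!/3! = 1/6
(j±m)!: 0!*2!*1!*0!*0!*1! = 2
prefactor² = (2J+1)*Δ*N² = 2/3
  k=1: −1/(1!*0!*1!*0!*0!*0!) = -1
Σ = -1  ⇒  CG² = 2/3*(-1)² = 2/3
CG = −√(2/3) = -0.816497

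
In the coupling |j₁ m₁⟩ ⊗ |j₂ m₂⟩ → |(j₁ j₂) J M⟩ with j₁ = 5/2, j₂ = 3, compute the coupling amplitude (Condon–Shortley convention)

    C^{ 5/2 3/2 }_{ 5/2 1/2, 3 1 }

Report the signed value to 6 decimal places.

triangle: 3!×2!×3!/9! = 72/362880
(j±m)!: 3!×2!×4!×2!×4!×1! = 13824
prefactor² = (2J+1)×Δ×N² = 576/35
  k=1: −1/(1!×2!×1!×3!×1!×0!) = -1/12
  k=2: +1/(2!×1!×0!×2!×2!×1!) = 1/8
Σ = 1/24  ⇒  CG² = 576/35×1/24² = 1/35
CG = +√(1/35) = +0.169031

+√(1/35) = +0.169031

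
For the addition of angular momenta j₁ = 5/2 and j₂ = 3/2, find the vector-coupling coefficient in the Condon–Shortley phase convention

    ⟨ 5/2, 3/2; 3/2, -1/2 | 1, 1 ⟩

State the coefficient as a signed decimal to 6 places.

-0.547723

j₁+j₂−J=3  J+j₁−j₂=2  J−j₁+j₂=0  j₁+j₂+J+1=6
(j₁±m₁, j₂±m₂, J±M) = (4,1,1,2,2,0)
P² = 24/5
sum k=1..1:
  [1] −1/4 = -1/4
S = -1/4
C² = P²·S² = 3/10 ; C = -0.547723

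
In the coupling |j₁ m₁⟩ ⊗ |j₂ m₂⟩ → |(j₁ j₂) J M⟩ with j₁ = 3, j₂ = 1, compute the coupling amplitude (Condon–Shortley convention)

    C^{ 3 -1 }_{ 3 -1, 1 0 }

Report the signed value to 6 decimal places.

√[7·1!5!1!/8! · 2!4!1!1!2!4!] = √(48)
  +(−1)^0/∏(0,1,4,1,1,0)! = 1/24  (running 1/24)
  +(−1)^1/∏(1,0,3,0,2,1)! = -1/12  (running -1/24)
⟨..|..⟩ = √(48)·(-1/24) = -0.288675

-0.288675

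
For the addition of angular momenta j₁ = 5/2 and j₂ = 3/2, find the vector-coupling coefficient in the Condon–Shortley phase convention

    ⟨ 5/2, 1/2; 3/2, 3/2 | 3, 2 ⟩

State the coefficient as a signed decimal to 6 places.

-0.707107  (= −√(1/2))

√[7·1!4!2!/8! · 3!2!3!0!5!1!] = √(72)
  +(−1)^1/∏(1,0,1,2,3,0)! = -1/12  (running -1/12)
⟨..|..⟩ = √(72)·(-1/12) = -0.707107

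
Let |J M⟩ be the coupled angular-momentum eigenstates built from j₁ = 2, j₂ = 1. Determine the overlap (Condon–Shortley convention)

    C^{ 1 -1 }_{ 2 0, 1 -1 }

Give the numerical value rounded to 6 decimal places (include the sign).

triangle: 2!·2!·0!/5! = 4/120
(j±m)!: 2!·2!·0!·2!·0!·2! = 16
prefactor² = (2J+1)·Δ·N² = 8/5
  k=0: +1/(0!·2!·2!·0!·0!·0!) = 1/4
Σ = 1/4  ⇒  CG² = 8/5·1/4² = 1/10
CG = +√(1/10) = +0.316228

+0.316228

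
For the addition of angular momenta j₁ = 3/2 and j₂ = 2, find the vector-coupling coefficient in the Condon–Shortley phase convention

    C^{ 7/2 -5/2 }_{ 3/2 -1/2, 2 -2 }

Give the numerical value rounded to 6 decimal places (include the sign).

+0.654654  (= +√(3/7))

triangle: 0!×3!×4!/8! = 144/40320
(j±m)!: 1!×2!×0!×4!×1!×6! = 34560
prefactor² = (2J+1)×Δ×N² = 6912/7
  k=0: +1/(0!×0!×2!×0!×1!×4!) = 1/48
Σ = 1/48  ⇒  CG² = 6912/7×1/48² = 3/7
CG = +√(3/7) = +0.654654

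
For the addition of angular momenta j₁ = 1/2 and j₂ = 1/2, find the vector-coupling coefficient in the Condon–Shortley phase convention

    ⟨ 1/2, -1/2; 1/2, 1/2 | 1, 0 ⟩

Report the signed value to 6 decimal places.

√[3·0!1!1!/3! · 0!1!1!0!1!1!] = √(1/2)
  +(−1)^0/∏(0,0,1,1,0,0)! = 1  (running 1)
⟨..|..⟩ = √(1/2)·(1) = +0.707107

+√(1/2) = +0.707107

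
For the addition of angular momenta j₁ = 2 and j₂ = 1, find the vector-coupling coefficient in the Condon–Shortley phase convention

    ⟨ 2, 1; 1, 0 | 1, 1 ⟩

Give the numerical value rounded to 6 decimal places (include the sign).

-0.547723

j₁+j₂−J=2  J+j₁−j₂=2  J−j₁+j₂=0  j₁+j₂+J+1=5
(j₁±m₁, j₂±m₂, J±M) = (3,1,1,1,2,0)
P² = 6/5
sum k=1..1:
  [1] −1/2 = -1/2
S = -1/2
C² = P²·S² = 3/10 ; C = -0.547723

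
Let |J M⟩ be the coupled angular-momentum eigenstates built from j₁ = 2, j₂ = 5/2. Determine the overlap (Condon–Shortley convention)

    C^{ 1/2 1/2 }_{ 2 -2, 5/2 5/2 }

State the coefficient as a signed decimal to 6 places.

triangle: 4!*0!*1!/6! = 24/720
(j±m)!: 0!*4!*5!*0!*1!*0! = 2880
prefactor² = (2J+1)*Δ*N² = 192
  k=4: +1/(4!*0!*0!*1!*0!*0!) = 1/24
Σ = 1/24  ⇒  CG² = 192*1/24² = 1/3
CG = +√(1/3) = +0.577350

+√(1/3) = +0.577350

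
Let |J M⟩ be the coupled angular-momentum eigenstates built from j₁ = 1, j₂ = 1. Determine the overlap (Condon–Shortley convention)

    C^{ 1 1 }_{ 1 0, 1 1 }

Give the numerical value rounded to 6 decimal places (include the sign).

−√(1/2) = -0.707107

j₁+j₂−J=1  J+j₁−j₂=1  J−j₁+j₂=1  j₁+j₂+J+1=4
(j₁±m₁, j₂±m₂, J±M) = (1,1,2,0,2,0)
P² = 1/2
sum k=1..1:
  [1] −1/1 = -1
S = -1
C² = P²·S² = 1/2 ; C = -0.707107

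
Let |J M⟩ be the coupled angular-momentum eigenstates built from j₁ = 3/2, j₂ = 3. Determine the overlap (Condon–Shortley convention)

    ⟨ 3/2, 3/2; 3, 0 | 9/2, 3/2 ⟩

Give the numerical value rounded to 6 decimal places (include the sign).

√[10·0!3!6!/10! · 3!0!3!3!6!3!] = √(77760/7)
  +(−1)^0/∏(0,0,0,3,3,3)! = 1/216  (running 1/216)
⟨..|..⟩ = √(77760/7)·(1/216) = +0.487950

+0.487950  (= +√(5/21))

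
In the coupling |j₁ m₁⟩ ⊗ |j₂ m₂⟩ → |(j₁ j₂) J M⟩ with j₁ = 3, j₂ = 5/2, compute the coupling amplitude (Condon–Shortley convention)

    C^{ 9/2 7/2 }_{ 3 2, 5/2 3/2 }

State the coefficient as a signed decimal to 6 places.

+√(1/99) ≈ +0.100504

j₁+j₂−J=1  J+j₁−j₂=5  J−j₁+j₂=4  j₁+j₂+J+1=11
(j₁±m₁, j₂±m₂, J±M) = (5,1,4,1,8,1)
P² = 921600/11
sum k=0..1:
  [0] +1/576 = 1/576
  [1] −1/720 = -1/720
S = 1/2880
C² = P²·S² = 1/99 ; C = +0.100504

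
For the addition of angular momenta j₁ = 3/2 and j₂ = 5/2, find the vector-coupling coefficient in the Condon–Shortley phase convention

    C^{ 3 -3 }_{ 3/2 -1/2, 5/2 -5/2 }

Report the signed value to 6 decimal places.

+0.790569  (= +√(5/8))

triangle: 1!·2!·4!/8! = 48/40320
(j±m)!: 1!·2!·0!·5!·0!·6! = 172800
prefactor² = (2J+1)·Δ·N² = 1440
  k=0: +1/(0!·1!·2!·0!·0!·4!) = 1/48
Σ = 1/48  ⇒  CG² = 1440·1/48² = 5/8
CG = +√(5/8) = +0.790569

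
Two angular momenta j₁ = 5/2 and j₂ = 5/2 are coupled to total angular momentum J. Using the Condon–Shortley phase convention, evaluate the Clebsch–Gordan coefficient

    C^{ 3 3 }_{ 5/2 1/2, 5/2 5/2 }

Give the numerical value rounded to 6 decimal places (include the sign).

+0.527046

√[7·2!3!3!/9! · 3!2!5!0!6!0!] = √(1440)
  +(−1)^2/∏(2,0,0,3,3,0)! = 1/72  (running 1/72)
⟨..|..⟩ = √(1440)·(1/72) = +0.527046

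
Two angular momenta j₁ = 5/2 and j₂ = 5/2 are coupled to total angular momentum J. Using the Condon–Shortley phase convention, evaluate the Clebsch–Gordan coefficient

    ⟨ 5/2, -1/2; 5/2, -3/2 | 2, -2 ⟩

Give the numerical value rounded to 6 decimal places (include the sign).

√[5·3!2!2!/8! · 2!3!1!4!0!4!] = √(144/7)
  +(−1)^1/∏(1,2,2,0,0,2)! = -1/8  (running -1/8)
⟨..|..⟩ = √(144/7)·(-1/8) = -0.566947

-0.566947  (= −√(9/28))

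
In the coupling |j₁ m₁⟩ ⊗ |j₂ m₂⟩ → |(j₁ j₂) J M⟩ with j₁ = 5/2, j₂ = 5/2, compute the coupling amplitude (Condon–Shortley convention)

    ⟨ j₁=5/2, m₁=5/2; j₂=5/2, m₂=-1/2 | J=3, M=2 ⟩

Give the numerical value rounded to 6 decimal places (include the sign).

√[7·2!3!3!/9! · 5!0!2!3!5!1!] = √(240)
  +(−1)^0/∏(0,2,0,2,3,1)! = 1/24  (running 1/24)
⟨..|..⟩ = √(240)·(1/24) = +0.645497

+√(5/12) = +0.645497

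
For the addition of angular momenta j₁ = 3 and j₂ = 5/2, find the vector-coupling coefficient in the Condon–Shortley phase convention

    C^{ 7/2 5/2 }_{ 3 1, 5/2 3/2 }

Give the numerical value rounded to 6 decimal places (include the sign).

-0.398410  (= −√(10/63))

√[8·2!4!3!/10! · 4!2!4!1!6!1!] = √(18432/35)
  +(−1)^1/∏(1,1,1,3,3,0)! = -1/36  (running -1/36)
  +(−1)^2/∏(2,0,0,2,4,1)! = 1/96  (running -5/288)
⟨..|..⟩ = √(18432/35)·(-5/288) = -0.398410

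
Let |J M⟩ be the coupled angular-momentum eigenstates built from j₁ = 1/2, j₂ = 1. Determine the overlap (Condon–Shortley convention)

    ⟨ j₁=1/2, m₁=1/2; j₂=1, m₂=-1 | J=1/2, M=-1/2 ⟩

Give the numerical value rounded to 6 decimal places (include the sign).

√[2·1!0!1!/3! · 1!0!0!2!0!1!] = √(2/3)
  +(−1)^0/∏(0,1,0,0,0,1)! = 1  (running 1)
⟨..|..⟩ = √(2/3)·(1) = +0.816497

+√(2/3) ≈ +0.816497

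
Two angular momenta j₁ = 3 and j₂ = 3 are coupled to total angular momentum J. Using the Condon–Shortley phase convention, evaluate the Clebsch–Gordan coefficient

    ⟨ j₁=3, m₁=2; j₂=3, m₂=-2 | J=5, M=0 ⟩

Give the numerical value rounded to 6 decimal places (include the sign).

√[11·1!5!5!/12! · 5!1!1!5!5!5!] = √(480000/7)
  +(−1)^0/∏(0,1,1,1,4,4)! = 1/576  (running 1/576)
  +(−1)^1/∏(1,0,0,0,5,5)! = -1/14400  (running 1/600)
⟨..|..⟩ = √(480000/7)·(1/600) = +0.436436

+√(4/21) = +0.436436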